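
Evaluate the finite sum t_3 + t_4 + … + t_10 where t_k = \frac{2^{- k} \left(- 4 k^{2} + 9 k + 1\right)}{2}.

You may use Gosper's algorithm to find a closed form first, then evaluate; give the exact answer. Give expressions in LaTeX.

r(k) = (4*k**2 - k - 6)/(2*(4*k**2 - 9*k - 1)) after simplifying.
Normal form (A,B,C) = (1/2, 1, k**2 - 9*k/4 - 1/4).
Solve (1/2)·f(k+1) − (1)·f(k) = k**2 - 9*k/4 - 1/4.
deg f ≤ 2 (via 0,0,2).
Solving with deg f ≤ 2: f(k) = -(4*k**2 - k + 2)/2.
R(k) = B(k−1)·f(k)/C(k) = -2*(4*k**2 - k + 2)/(4*k**2 - 9*k - 1); s_k = R·t_k = (4*k**2 - k + 2)/2**k.
s_(k+1) − s_k = (-4*k**2 + 9*k + 1)/(2*2**k) = t_k.
Σ_(k=3)^(10) t_k = s_(11) − s_(3) = 475/2048 − (35/8) = -8485/2048.

Σ = -8485/2048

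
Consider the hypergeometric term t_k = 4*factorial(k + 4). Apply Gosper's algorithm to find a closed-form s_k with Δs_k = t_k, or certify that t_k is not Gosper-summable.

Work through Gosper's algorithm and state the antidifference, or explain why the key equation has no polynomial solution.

none (Gosper's algorithm certifies no s_k)

r(k) = k + 5 after simplifying.
A = k + 5, B = 1, C = 1.
Key eq: (k + 5)·f(k+1) = (1)·f(k) + (1).
Bound: deg f ≤ -1.
Negative degree bound (-1): no f exists, t_k not Gosper-summable.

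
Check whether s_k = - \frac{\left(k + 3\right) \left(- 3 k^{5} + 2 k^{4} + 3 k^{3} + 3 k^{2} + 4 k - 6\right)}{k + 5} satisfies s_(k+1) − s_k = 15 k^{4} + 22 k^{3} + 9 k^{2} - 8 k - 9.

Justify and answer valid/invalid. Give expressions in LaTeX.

Invalid: residual \frac{2 \left(- 12 k^{5} - 99 k^{4} - 122 k^{3} - 40 k^{2} + 45 k + 51\right)}{k^{2} + 11 k + 30} ≠ 0.

s_(k+1) = (3*k**6 + 25*k**5 + 71*k**4 + 82*k**3 + 12*k**2 - 51*k - 12)/(k + 6)
s_(k+1) − s_k = (15*k**6 + 163*k**5 + 503*k**4 + 507*k**3 + 93*k**2 - 249*k - 168)/(k**2 + 11*k + 30)
(s_(k+1) − s_k) − t_k = 2*(-12*k**5 - 99*k**4 - 122*k**3 - 40*k**2 + 45*k + 51)/(k**2 + 11*k + 30)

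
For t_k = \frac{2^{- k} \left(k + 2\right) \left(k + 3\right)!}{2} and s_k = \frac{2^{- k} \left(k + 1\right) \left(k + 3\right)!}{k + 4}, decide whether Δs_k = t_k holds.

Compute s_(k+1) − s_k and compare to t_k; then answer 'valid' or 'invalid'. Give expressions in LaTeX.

Invalid: residual - \frac{3 \cdot 2^{- k} \left(k^{2} + 6 k + 6\right) \left(k + 3\right)!}{2 \left(k + 4\right) \left(k + 5\right)} ≠ 0.

s_(k+1) = (k + 2)*factorial(k + 4)/(2*2**k*(k + 5))
s_(k+1) − s_k = (k**3 + 8*k**2 + 20*k + 22)*factorial(k + 3)/(2*2**k*(k + 4)*(k + 5))
(s_(k+1) − s_k) − t_k = -3*(k**2 + 6*k + 6)*factorial(k + 3)/(2*2**k*(k + 4)*(k + 5))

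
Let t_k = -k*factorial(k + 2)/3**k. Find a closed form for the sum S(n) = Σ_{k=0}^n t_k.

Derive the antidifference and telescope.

S(n) = 6 - factorial(n + 3)/3**n

r(k) = (k + 1)*(k + 3)/(3*k) after simplifying.
Gosper form: A/B · C(k+1)/C(k) with A=k/3 + 1, B=1, C=k.
Key eq: (k/3 + 1)·f(k+1) = (1)·f(k) + (k).
Bound: deg f ≤ 0.
A polynomial solution: f(k) = 3.
Get s_k = R·t_k = -3**(1 - k)*factorial(k + 2) with R(k) = B(k−1)f(k)/C(k) = 3/k.
Check: Δs_k = -k*factorial(k + 2)/3**k. ✓
s_(n+1) = -factorial(n + 3)/3**n and s_(0) = -6, so S(n) = 6 - factorial(n + 3)/3**n.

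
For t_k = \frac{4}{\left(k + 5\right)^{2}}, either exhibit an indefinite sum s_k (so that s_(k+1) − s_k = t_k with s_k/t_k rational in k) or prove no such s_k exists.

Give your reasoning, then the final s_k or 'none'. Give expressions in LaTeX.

Compute t_(k+1)/t_k: get (k + 5)**2/(k + 6)**2.
So A=k**2 + 10*k + 25 and B=k**2 + 12*k + 36, with C=1.
Key eq: (k**2 + 10*k + 25)·f(k+1) = (k**2 + 10*k + 25)·f(k) + (1).
Degrees (2,2,0) ⇒ d ≤ 0.
f = c0 ⇒ A·f(k+1) − B(k−1)·f(k) − C = -1. The system {-1 = 0} is inconsistent; no antidifference.

not Gosper-summable; s_k does not exist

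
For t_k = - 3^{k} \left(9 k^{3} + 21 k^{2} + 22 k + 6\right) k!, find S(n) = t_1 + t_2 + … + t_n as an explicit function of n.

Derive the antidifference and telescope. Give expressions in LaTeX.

r(k) = 3*(9*k**4 + 57*k**3 + 139*k**2 + 149*k + 58)/(9*k**3 + 21*k**2 + 22*k + 6) after simplifying.
A = 3*k + 3, B = 1, C = k**3 + 7*k**2/3 + 22*k/9 + 2/3.
Key eq: (3*k + 3)·f(k+1) = (1)·f(k) + (k**3 + 7*k**2/3 + 22*k/9 + 2/3).
From deg A=1, deg B=0, deg C=3: d=2.
Coefficient equations give f(k) = k*(3*k - 1)/9.
Get s_k = R·t_k = -3**k*k*(3*k - 1)*factorial(k) with R(k) = B(k−1)f(k)/C(k) = k*(3*k - 1)/(9*k**3 + 21*k**2 + 22*k + 6).
Δs = -3**k*(9*k**3 + 21*k**2 + 22*k + 6)*factorial(k), as required.
s_(n+1) = -3**(n + 1)*(n + 1)*(3*n + 2)*factorial(n + 1) and s_(1) = -6, so S(n) = -9*3**n*n**3*factorial(n) - 24*3**n*n**2*factorial(n) - 21*3**n*n*factorial(n) - 6*3**n*factorial(n) + 6.

S(n) = - 9 \cdot 3^{n} n^{3} n! - 24 \cdot 3^{n} n^{2} n! - 21 \cdot 3^{n} n n! - 6 \cdot 3^{n} n! + 6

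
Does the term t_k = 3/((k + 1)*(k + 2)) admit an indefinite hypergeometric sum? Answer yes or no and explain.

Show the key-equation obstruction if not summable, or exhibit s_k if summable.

t_(k+1)/t_k = (k + 1)/(k + 3).
Take A(k)=k + 1, B(k)=k + 3, C(k)=1.
Need (k + 1)·f(k+1) − (k + 2)·f(k) = 1.
Degrees (1,1,0) ⇒ d ≤ 1.
Coefficient equations give f(k) = k.
Certificate R = B(k−1)f/C = k*(k + 2) gives s_k = 3*k/(k + 1).
Verify: 3/(k**2 + 3*k + 2) matches t_k.

Yes. s_k = 3*k/(k + 1).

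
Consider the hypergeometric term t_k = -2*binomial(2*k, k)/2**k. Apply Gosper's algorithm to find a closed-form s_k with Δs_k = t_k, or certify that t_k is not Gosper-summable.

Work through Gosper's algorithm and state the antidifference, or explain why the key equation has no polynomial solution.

none (Gosper's algorithm certifies no s_k)

Step 1: r(k) = (2*k + 1)/(k + 1).
Normal form (A,B,C) = (2*k + 1, k + 1, 1).
Set up (2*k + 1)·f(k+1) − (k)·f(k) − (1) = 0.
Bound: deg f ≤ -1.
d = -1 < 0 ⇒ no nonzero polynomial f; not summable.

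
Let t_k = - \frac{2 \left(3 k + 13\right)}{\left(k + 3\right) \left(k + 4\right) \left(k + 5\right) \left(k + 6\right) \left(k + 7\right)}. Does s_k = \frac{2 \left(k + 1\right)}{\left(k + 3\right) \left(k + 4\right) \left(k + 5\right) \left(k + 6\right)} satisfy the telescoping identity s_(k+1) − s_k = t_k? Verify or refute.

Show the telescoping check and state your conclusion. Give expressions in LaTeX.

s_(k+1) = 2*(k + 2)/((k + 4)*(k + 5)*(k + 6)*(k + 7))
s_(k+1) − s_k = 2*(-3*k - 1)/(k**5 + 25*k**4 + 245*k**3 + 1175*k**2 + 2754*k + 2520)
(s_(k+1) − s_k) − t_k = 24/(k**5 + 25*k**4 + 245*k**3 + 1175*k**2 + 2754*k + 2520)

Invalid: residual \frac{24}{k^{5} + 25 k^{4} + 245 k^{3} + 1175 k^{2} + 2754 k + 2520} ≠ 0.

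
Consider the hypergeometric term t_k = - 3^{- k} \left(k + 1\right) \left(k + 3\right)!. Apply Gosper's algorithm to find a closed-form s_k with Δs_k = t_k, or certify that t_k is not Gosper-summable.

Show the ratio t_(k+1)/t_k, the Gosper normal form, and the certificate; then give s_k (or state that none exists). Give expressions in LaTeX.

s_k = - 3^{1 - k} \left(k + 3\right)!

The ratio is (k + 2)*(k + 4)/(3*(k + 1)).
Take A(k)=k/3 + 4/3, B(k)=1, C(k)=k + 1.
Set up (k/3 + 4/3)·f(k+1) − (1)·f(k) − (k + 1) = 0.
deg f ≤ 0 (via 1,0,1).
A polynomial solution: f(k) = 3.
Certificate R = B(k−1)f/C = 3/(k + 1) gives s_k = -3**(1 - k)*factorial(k + 3).
s_(k+1) − s_k = -(k + 1)*factorial(k + 3)/3**k = t_k.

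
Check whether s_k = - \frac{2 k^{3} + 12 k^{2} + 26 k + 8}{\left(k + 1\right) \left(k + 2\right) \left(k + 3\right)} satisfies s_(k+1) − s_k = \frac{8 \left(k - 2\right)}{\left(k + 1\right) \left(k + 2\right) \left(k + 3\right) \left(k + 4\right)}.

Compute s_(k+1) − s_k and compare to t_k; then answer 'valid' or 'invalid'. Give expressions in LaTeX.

Valid: the claim telescopes to t_k.

s_(k+1) = 2*(-13*k - (k + 1)**3 - 6*(k + 1)**2 - 17)/((k + 2)*(k + 3)*(k + 4))
s_(k+1) − s_k = 8*(k - 2)/(k**4 + 10*k**3 + 35*k**2 + 50*k + 24)
(s_(k+1) − s_k) − t_k = 0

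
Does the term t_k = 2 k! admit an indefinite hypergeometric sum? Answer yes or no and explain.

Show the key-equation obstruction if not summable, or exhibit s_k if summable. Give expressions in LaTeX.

No; the degree bound rules out any f.

Ratio r(k) = k + 1.
Take A(k)=k + 1, B(k)=1, C(k)=1.
Key eq: (k + 1)·f(k+1) = (1)·f(k) + (1).
From deg A=1, deg B=0, deg C=0: d=-1.
Bound -1 < 0, so the key equation has no polynomial solution.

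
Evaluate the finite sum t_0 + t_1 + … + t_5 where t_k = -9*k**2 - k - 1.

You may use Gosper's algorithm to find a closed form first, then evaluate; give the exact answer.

r(k) = (k + 9*(k + 1)**2 + 2)/(9*k**2 + k + 1) after simplifying.
So A=1 and B=1, with C=k**2 + k/9 + 1/9.
f must satisfy (1)·f(k+1) − (1)·f(k) = k**2 + k/9 + 1/9.
Degrees (0,0,2) ⇒ d ≤ 3.
Solve for f: f(k) = k*(3*k**2 - 4*k + 2)/9 (degree 3 ≤ 3).
So s_k = (B(k−1)f/C)·t_k = (k*(3*k**2 - 4*k + 2)/(9*k**2 + k + 1))·t_k = k*(-3*k**2 + 4*k - 2).
Check: Δs_k = -9*k**2 - k - 1. ✓
Σ_(k=0)^(5) t_k = s_(6) − s_(0) = -516 − (0) = -516.

Σ = -516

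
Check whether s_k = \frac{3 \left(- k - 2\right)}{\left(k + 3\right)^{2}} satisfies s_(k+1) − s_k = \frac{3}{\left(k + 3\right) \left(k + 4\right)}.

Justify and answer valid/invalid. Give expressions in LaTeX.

Invalid: residual \frac{3 \left(- 2 k - 7\right)}{k^{4} + 14 k^{3} + 73 k^{2} + 168 k + 144} ≠ 0.

s_(k+1) = 3*(-k - 3)/(k + 4)**2
s_(k+1) − s_k = 3*(k**2 + 5*k + 5)/(k**4 + 14*k**3 + 73*k**2 + 168*k + 144)
(s_(k+1) − s_k) − t_k = 3*(-2*k - 7)/(k**4 + 14*k**3 + 73*k**2 + 168*k + 144)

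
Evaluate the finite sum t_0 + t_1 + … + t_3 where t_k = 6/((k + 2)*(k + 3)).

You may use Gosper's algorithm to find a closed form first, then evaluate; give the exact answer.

Σ = 2

The ratio is (k + 2)/(k + 4).
Gosper form: A/B · C(k+1)/C(k) with A=k + 2, B=k + 4, C=1.
Set up (k + 2)·f(k+1) − (k + 3)·f(k) − (1) = 0.
From deg A=1, deg B=1, deg C=0: d=1.
A polynomial solution: f(k) = k/2.
R(k) = B(k−1)·f(k)/C(k) = k*(k + 3)/2; s_k = R·t_k = 3*k/(k + 2).
Verify: 6/(k**2 + 5*k + 6) matches t_k.
Sum = s_(4) − s_(0); s_(4) = 2, s_(0) = 0 ⇒ 2.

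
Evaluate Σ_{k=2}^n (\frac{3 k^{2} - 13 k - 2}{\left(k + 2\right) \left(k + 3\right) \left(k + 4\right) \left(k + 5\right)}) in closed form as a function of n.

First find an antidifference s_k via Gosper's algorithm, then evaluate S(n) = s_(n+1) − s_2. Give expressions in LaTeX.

S(n) = \frac{2 n^{3} - 21 n^{2} - 11 n + 30}{15 \left(n^{3} + 12 n^{2} + 47 n + 60\right)}

Compute t_(k+1)/t_k: get (k + 2)*(13*k - 3*(k + 1)**2 + 15)/((k + 6)*(-3*k**2 + 13*k + 2)).
Normal form (A,B,C) = (k + 2, k + 6, k**2 - 13*k/3 - 2/3).
Solve (k + 2)·f(k+1) − (k + 5)·f(k) = k**2 - 13*k/3 - 2/3.
Degrees (1,1,2) ⇒ d ≤ 3.
Solve for f: f(k) = k*(k**2 - 27*k + 14)/36 (degree 3 ≤ 3).
Certificate R = B(k−1)f/C = k*(k + 5)*(k**2 - 27*k + 14)/(12*(3*k**2 - 13*k - 2)) gives s_k = k*(k**2 - 27*k + 14)/(12*(k + 2)*(k + 3)*(k + 4)).
Δs = (3*k**2 - 13*k - 2)/(k**4 + 14*k**3 + 71*k**2 + 154*k + 120), as required.
Telescope: S(n) = s_(n+1) − s_(2) = (n**3 - 24*n**2 - 37*n - 12)/(12*(n**3 + 12*n**2 + 47*n + 60)) − (-1/20) = (2*n**3 - 21*n**2 - 11*n + 30)/(15*(n**3 + 12*n**2 + 47*n + 60)).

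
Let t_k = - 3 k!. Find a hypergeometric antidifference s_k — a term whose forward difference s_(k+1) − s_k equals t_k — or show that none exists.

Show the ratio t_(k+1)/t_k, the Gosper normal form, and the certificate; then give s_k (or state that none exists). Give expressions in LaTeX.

none — t_k is not Gosper-summable

Step 1: r(k) = k + 1.
Normal form (A,B,C) = (k + 1, 1, 1).
Key eq: (k + 1)·f(k+1) = (1)·f(k) + (1).
d = -1 from the (1,0,0) case.
deg f ≤ -1 is impossible — no certificate.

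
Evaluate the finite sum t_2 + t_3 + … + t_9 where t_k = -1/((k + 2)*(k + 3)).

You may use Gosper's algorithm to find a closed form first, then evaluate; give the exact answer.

Σ = -1/6

t_(k+1)/t_k = (k + 2)/(k + 4).
A = k + 2, B = k + 4, C = 1.
Solve (k + 2)·f(k+1) − (k + 3)·f(k) = 1.
From deg A=1, deg B=1, deg C=0: d=1.
Solving with deg f ≤ 1: f(k) = k/2.
Get s_k = R·t_k = -k/(2*k + 4) with R(k) = B(k−1)f(k)/C(k) = k*(k + 3)/2.
Δs = -1/(k**2 + 5*k + 6), as required.
Evaluate s at k=10 and k=2: -5/12 and -1/4; difference -1/6.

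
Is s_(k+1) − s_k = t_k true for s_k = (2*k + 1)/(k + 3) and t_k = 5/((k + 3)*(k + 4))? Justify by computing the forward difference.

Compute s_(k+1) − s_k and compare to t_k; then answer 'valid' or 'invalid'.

s_(k+1) = (2*k + 3)/(k + 4)
s_(k+1) − s_k = 5/(k**2 + 7*k + 12)
(s_(k+1) − s_k) − t_k = 0

Valid: the claim telescopes to t_k.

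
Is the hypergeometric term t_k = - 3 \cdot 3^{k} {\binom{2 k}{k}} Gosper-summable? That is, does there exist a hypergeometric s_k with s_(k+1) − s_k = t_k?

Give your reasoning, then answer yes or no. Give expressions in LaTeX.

t_(k+1)/t_k = 6*(2*k + 1)/(k + 1).
Factor: A=12*k + 6; B=k + 1; C=1.
Solve (12*k + 6)·f(k+1) − (k)·f(k) = 1.
d = -1 from the (1,1,0) case.
Negative degree bound (-1): no f exists, t_k not Gosper-summable.

No — key equation has no polynomial f.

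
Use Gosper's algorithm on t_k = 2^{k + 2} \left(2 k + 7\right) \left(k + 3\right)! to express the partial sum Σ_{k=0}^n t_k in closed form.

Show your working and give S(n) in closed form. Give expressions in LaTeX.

Step 1: r(k) = 2*(k + 4)*(2*k + 9)/(2*k + 7).
Gosper form: A/B · C(k+1)/C(k) with A=2*k + 8, B=1, C=k + 7/2.
Need (2*k + 8)·f(k+1) − (1)·f(k) = k + 7/2.
From deg A=1, deg B=0, deg C=1: d=0.
A polynomial solution: f(k) = 1/2.
Get s_k = R·t_k = 2**(k + 2)*factorial(k + 3) with R(k) = B(k−1)f(k)/C(k) = 1/(2*k + 7).
s_(k+1) − s_k = 2**(k + 2)*(2*k + 7)*factorial(k + 3) = t_k.
Evaluate: s_(n+1) = 2**(n + 3)*factorial(n + 4); subtract s_(0) = 24 ⇒ S(n) = 8*2**n*factorial(n + 4) - 24.

S(n) = 8 \cdot 2^{n} \left(n + 4\right)! - 24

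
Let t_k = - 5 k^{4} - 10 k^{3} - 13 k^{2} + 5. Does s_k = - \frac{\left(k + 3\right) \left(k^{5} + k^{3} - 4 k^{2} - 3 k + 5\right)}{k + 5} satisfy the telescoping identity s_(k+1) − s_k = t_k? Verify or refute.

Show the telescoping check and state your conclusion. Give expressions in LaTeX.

s_(k+1) = k*(-k**5 - 9*k**4 - 31*k**3 - 53*k**2 - 33*k + 12)/(k + 6)
s_(k+1) − s_k = (-5*k**6 - 57*k**5 - 203*k**4 - 319*k**3 - 247*k**2 + 51*k + 90)/(k**2 + 11*k + 30)
(s_(k+1) − s_k) − t_k = 2*(4*k**5 + 35*k**4 + 62*k**3 + 69*k**2 - 2*k - 30)/(k**2 + 11*k + 30)

Invalid: residual \frac{2 \left(4 k^{5} + 35 k^{4} + 62 k^{3} + 69 k^{2} - 2 k - 30\right)}{k^{2} + 11 k + 30} ≠ 0.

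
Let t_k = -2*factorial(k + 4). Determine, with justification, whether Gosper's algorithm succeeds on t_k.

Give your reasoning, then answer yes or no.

No — key equation has no polynomial f.

t_(k+1)/t_k = k + 5.
Gosper form: A/B · C(k+1)/C(k) with A=k + 5, B=1, C=1.
f must satisfy (k + 5)·f(k+1) − (1)·f(k) = 1.
From deg A=1, deg B=0, deg C=0: d=-1.
Negative degree bound (-1): no f exists, t_k not Gosper-summable.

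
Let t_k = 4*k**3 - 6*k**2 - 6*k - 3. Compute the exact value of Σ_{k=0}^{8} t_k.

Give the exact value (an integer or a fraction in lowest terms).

t_(k+1)/t_k = (4*k**3 + 6*k**2 - 6*k - 11)/(4*k**3 - 6*k**2 - 6*k - 3).
A = 1, B = 1, C = k**3 - 3*k**2/2 - 3*k/2 - 3/4.
Solve (1)·f(k+1) − (1)·f(k) = k**3 - 3*k**2/2 - 3*k/2 - 3/4.
Bound: deg f ≤ 4.
Solve for f: f(k) = k*(k**3 - 4*k**2 + k - 1)/4 (degree 4 ≤ 4).
So s_k = (B(k−1)f/C)·t_k = (k*(k**3 - 4*k**2 + k - 1)/(4*k**3 - 6*k**2 - 6*k - 3))·t_k = k*(k**3 - 4*k**2 + k - 1).
Δs = 4*k**3 - 6*k**2 - 6*k - 3, as required.
Evaluate s at k=9 and k=0: 3717 and 0; difference 3717.

Σ = 3717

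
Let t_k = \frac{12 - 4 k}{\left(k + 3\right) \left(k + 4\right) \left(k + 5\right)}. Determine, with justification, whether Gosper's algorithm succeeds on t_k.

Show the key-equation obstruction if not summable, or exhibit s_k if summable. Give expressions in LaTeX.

Compute t_(k+1)/t_k: get (k - 2)*(k + 3)/((k - 3)*(k + 6)).
Take A(k)=k + 3, B(k)=k + 6, C(k)=k - 3.
f must satisfy (k + 3)·f(k+1) − (k + 5)·f(k) = k - 3.
d = 2 from the (1,1,1) case.
Solve for f: f(k) = -k (degree 1 ≤ 2).
R(k) = B(k−1)·f(k)/C(k) = -k*(k + 5)/(k - 3); s_k = R·t_k = 4*k/((k + 3)*(k + 4)).
Δs = 4*(3 - k)/(k**3 + 12*k**2 + 47*k + 60), as required.

Yes. s_k = \frac{4 k}{\left(k + 3\right) \left(k + 4\right)}.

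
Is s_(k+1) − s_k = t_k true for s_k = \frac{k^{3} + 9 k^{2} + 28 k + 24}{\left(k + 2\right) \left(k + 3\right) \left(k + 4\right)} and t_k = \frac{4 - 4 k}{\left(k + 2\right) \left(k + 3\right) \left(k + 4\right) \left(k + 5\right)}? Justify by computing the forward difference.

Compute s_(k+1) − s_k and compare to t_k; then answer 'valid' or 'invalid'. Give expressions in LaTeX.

s_(k+1) = (28*k + (k + 1)**3 + 9*(k + 1)**2 + 52)/((k + 3)*(k + 4)*(k + 5))
s_(k+1) − s_k = 4*(1 - k)/(k**4 + 14*k**3 + 71*k**2 + 154*k + 120)
(s_(k+1) − s_k) − t_k = 0

valid (s_(k+1) − s_k reduces to t_k)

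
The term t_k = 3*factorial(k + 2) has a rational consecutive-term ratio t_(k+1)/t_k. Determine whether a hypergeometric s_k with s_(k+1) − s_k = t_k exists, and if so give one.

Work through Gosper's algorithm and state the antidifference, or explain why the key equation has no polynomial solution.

none — t_k is not Gosper-summable

Step 1: r(k) = k + 3.
Normal form (A,B,C) = (k + 3, 1, 1).
Set up (k + 3)·f(k+1) − (1)·f(k) − (1) = 0.
Degrees (1,0,0) ⇒ d ≤ -1.
d = -1 < 0 ⇒ no nonzero polynomial f; not summable.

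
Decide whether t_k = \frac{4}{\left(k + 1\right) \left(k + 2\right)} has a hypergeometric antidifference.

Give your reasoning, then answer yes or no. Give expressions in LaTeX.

Step 1: r(k) = (k + 1)/(k + 3).
Take A(k)=k + 1, B(k)=k + 3, C(k)=1.
Key eq: (k + 1)·f(k+1) = (k + 2)·f(k) + (1).
Bound: deg f ≤ 1.
Coefficient equations give f(k) = k.
Certificate R = B(k−1)f/C = k*(k + 2) gives s_k = 4*k/(k + 1).
Δs = 4/(k**2 + 3*k + 2), as required.

Yes. s_k = \frac{4 k}{k + 1}.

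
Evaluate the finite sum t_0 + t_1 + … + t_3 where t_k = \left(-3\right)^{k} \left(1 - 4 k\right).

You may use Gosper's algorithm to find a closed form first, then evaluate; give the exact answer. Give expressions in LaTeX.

Σ = 244

Compute t_(k+1)/t_k: get 3*(-4*k - 3)/(4*k - 1).
Take A(k)=-3, B(k)=1, C(k)=k - 1/4.
Key eq: (-3)·f(k+1) = (1)·f(k) + (k - 1/4).
Bound: deg f ≤ 1.
A polynomial solution: f(k) = -(k - 1)/4.
Get s_k = R·t_k = (-3)**k*(k - 1) with R(k) = B(k−1)f(k)/C(k) = -(k - 1)/(4*k - 1).
Verify: (-3)**k*(1 - 4*k) matches t_k.
Sum = s_(4) − s_(0); s_(4) = 243, s_(0) = -1 ⇒ 244.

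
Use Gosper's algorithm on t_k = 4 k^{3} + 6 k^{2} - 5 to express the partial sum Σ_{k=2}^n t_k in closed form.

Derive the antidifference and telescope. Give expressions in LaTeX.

S(n) = n^{4} + 4 n^{3} + 4 n^{2} - 4 n - 5

Ratio r(k) = (4*(k + 1)**3 + 6*(k + 1)**2 - 5)/(4*k**3 + 6*k**2 - 5).
Factor: A=1; B=1; C=k**3 + 3*k**2/2 - 5/4.
f must satisfy (1)·f(k+1) − (1)·f(k) = k**3 + 3*k**2/2 - 5/4.
Bound: deg f ≤ 4.
Coefficient equations give f(k) = k*(k - 2)*(k**2 + 2*k + 2)/4.
Get s_k = R·t_k = k*(k**3 - 2*k - 4) with R(k) = B(k−1)f(k)/C(k) = k*(k - 2)*(k**2 + 2*k + 2)/(4*k**3 + 6*k**2 - 5).
s_(k+1) − s_k = 4*k**3 + 6*k**2 - 5 = t_k.
s_(n+1) = n**4 + 4*n**3 + 4*n**2 - 4*n - 5 and s_(2) = 0, so S(n) = n**4 + 4*n**3 + 4*n**2 - 4*n - 5.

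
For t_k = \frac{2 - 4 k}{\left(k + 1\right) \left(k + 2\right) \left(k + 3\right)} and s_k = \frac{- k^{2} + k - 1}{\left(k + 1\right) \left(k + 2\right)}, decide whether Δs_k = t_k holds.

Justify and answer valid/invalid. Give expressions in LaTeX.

s_(k+1) = (k - (k + 1)**2)/((k + 2)*(k + 3))
s_(k+1) − s_k = 2*(1 - 2*k)/(k**3 + 6*k**2 + 11*k + 6)
(s_(k+1) − s_k) − t_k = 0

valid; difference matches t_k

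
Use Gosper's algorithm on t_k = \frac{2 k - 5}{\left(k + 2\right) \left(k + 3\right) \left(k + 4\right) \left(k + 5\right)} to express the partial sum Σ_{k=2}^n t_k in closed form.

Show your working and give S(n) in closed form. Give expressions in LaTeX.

The ratio is (k + 2)*(2*k - 3)/((k + 6)*(2*k - 5)).
Normal form (A,B,C) = (k + 2, k + 6, k - 5/2).
Key eq: (k + 2)·f(k+1) = (k + 5)·f(k) + (k - 5/2).
deg f ≤ 3 (via 1,1,1).
Coefficient equations give f(k) = -k*(k**2 + 9*k + 50)/48.
R(k) = B(k−1)·f(k)/C(k) = -k*(k + 5)*(k**2 + 9*k + 50)/(24*(2*k - 5)); s_k = R·t_k = k*(-k**2 - 9*k - 50)/(24*(k + 2)*(k + 3)*(k + 4)).
Δs = (2*k - 5)/(k**4 + 14*k**3 + 71*k**2 + 154*k + 120), as required.
s_(n+1) = (-n**3 - 12*n**2 - 71*n - 60)/(24*(n**3 + 12*n**2 + 47*n + 60)) and s_(2) = -1/20, so S(n) = (n**3 + 12*n**2 - 73*n + 60)/(120*(n**3 + 12*n**2 + 47*n + 60)).

S(n) = \frac{n^{3} + 12 n^{2} - 73 n + 60}{120 \left(n^{3} + 12 n^{2} + 47 n + 60\right)}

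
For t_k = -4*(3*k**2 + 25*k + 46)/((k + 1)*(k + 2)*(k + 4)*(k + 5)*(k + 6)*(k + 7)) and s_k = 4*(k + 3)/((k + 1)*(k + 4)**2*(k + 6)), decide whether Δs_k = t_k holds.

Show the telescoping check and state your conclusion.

Invalid: residual 4*(4*k**3 + 51*k**2 + 205*k + 254)/(k**8 + 34*k**7 + 492*k**6 + 3942*k**5 + 19023*k**4 + 56184*k**3 + 98084*k**2 + 91040*k + 33600) ≠ 0.

s_(k+1) = 4*(k + 4)/((k + 2)*(k + 5)**2*(k + 7))
s_(k+1) − s_k = 4*((k + 1)*(k + 4)**3*(k + 6) - (k + 2)*(k + 3)*(k + 5)**2*(k + 7))/((k + 1)*(k + 2)*(k + 4)**2*(k + 5)**2*(k + 6)*(k + 7))
(s_(k+1) − s_k) − t_k = 4*(4*k**3 + 51*k**2 + 205*k + 254)/(k**8 + 34*k**7 + 492*k**6 + 3942*k**5 + 19023*k**4 + 56184*k**3 + 98084*k**2 + 91040*k + 33600)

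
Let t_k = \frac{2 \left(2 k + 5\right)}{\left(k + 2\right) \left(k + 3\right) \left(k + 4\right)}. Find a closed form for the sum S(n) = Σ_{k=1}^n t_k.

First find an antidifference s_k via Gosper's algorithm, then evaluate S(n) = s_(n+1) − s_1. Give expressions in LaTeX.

S(n) = \frac{n \left(13 n + 43\right)}{12 \left(n^{2} + 7 n + 12\right)}

Step 1: r(k) = (k + 2)*(2*k + 7)/((k + 5)*(2*k + 5)).
Take A(k)=k + 2, B(k)=k + 5, C(k)=k + 5/2.
Key eq: (k + 2)·f(k+1) = (k + 4)·f(k) + (k + 5/2).
From deg A=1, deg B=1, deg C=1: d=2.
Coefficient equations give f(k) = k*(3*k + 7)/8.
Certificate R = B(k−1)f/C = k*(k + 4)*(3*k + 7)/(4*(2*k + 5)) gives s_k = k*(3*k + 7)/(2*(k + 2)*(k + 3)).
Δs = 2*(2*k + 5)/(k**3 + 9*k**2 + 26*k + 24), as required.
Σ_(k=1)^n t_k = s_(n+1) − s_(1) = ((3*n**2 + 13*n + 10)/(2*(n**2 + 7*n + 12))) − (5/12), i.e. n*(13*n + 43)/(12*(n**2 + 7*n + 12)).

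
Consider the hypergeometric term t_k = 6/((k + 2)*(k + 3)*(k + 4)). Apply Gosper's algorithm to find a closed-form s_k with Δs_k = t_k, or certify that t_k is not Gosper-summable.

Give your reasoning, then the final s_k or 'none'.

The ratio is (k + 2)/(k + 5).
Normal form (A,B,C) = (k + 2, k + 5, 1).
Key eq: (k + 2)·f(k+1) = (k + 4)·f(k) + (1).
Degrees (1,1,0) ⇒ d ≤ 2.
Solving with deg f ≤ 2: f(k) = k*(k + 5)/12.
Get s_k = R·t_k = k*(k + 5)/(2*(k + 2)*(k + 3)) with R(k) = B(k−1)f(k)/C(k) = k*(k + 4)*(k + 5)/12.
Verify: 6/(k**3 + 9*k**2 + 26*k + 24) matches t_k.

s_k = k*(k + 5)/(2*(k + 2)*(k + 3))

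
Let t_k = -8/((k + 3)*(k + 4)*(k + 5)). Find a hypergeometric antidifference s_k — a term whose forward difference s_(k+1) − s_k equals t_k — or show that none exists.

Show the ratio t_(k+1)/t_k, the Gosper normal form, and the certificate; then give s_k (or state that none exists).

The ratio is (k + 3)/(k + 6).
Normal form (A,B,C) = (k + 3, k + 6, 1).
f must satisfy (k + 3)·f(k+1) − (k + 5)·f(k) = 1.
Bound: deg f ≤ 2.
Match coefficients ⇒ f(k) = k*(k + 7)/24.
R(k) = B(k−1)·f(k)/C(k) = k*(k + 5)*(k + 7)/24; s_k = R·t_k = k*(-k - 7)/(3*(k + 3)*(k + 4)).
s_(k+1) − s_k = -8/(k**3 + 12*k**2 + 47*k + 60) = t_k.

s_k = k*(-k - 7)/(3*(k + 3)*(k + 4))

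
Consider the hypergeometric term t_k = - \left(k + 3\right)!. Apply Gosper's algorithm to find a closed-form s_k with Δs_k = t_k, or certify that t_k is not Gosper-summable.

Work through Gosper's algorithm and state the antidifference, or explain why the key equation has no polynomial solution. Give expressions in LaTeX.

r(k) = k + 4 after simplifying.
Gosper form: A/B · C(k+1)/C(k) with A=k + 4, B=1, C=1.
f must satisfy (k + 4)·f(k+1) − (1)·f(k) = 1.
Bound: deg f ≤ -1.
d = -1 < 0 ⇒ no nonzero polynomial f; not summable.

not Gosper-summable; s_k does not exist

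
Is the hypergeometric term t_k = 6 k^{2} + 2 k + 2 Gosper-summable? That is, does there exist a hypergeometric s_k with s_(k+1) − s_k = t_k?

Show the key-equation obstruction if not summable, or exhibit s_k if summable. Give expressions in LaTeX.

Yes. s_k = 2 k \left(k^{2} - k + 1\right).

Compute t_(k+1)/t_k: get (k + 3*(k + 1)**2 + 2)/(3*k**2 + k + 1).
Normal form (A,B,C) = (1, 1, k**2 + k/3 + 1/3).
Set up (1)·f(k+1) − (1)·f(k) − (k**2 + k/3 + 1/3) = 0.
Degrees (0,0,2) ⇒ d ≤ 3.
Solving with deg f ≤ 3: f(k) = k*(k**2 - k + 1)/3.
Get s_k = R·t_k = 2*k*(k**2 - k + 1) with R(k) = B(k−1)f(k)/C(k) = k*(k**2 - k + 1)/(3*k**2 + k + 1).
Δs = 6*k**2 + 2*k + 2, as required.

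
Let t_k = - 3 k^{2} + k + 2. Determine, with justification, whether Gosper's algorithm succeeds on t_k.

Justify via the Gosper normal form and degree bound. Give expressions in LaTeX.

t_(k+1)/t_k = k*(3*k + 5)/(3*k**2 - k - 2).
Gosper form: A/B · C(k+1)/C(k) with A=1, B=1, C=k**2 - k/3 - 2/3.
Set up (1)·f(k+1) − (1)·f(k) − (k**2 - k/3 - 2/3) = 0.
From deg A=0, deg B=0, deg C=2: d=3.
Solve for f: f(k) = k*(k**2 - 2*k - 1)/3 (degree 3 ≤ 3).
So s_k = (B(k−1)f/C)·t_k = (k*(k**2 - 2*k - 1)/((k - 1)*(3*k + 2)))·t_k = k*(-k**2 + 2*k + 1).
s_(k+1) − s_k = -3*k**2 + k + 2 = t_k.

Yes. s_k = k \left(- k^{2} + 2 k + 1\right).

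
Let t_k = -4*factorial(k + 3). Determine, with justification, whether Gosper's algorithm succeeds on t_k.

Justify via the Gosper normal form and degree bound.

No — t_k has no hypergeometric antidifference.

The ratio is k + 4.
Take A(k)=k + 4, B(k)=1, C(k)=1.
f must satisfy (k + 4)·f(k+1) − (1)·f(k) = 1.
Degrees (1,0,0) ⇒ d ≤ -1.
d = -1 < 0 ⇒ no nonzero polynomial f; not summable.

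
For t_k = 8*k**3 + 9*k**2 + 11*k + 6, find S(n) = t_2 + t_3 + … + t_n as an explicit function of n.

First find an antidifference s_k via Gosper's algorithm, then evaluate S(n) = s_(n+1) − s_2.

t_(k+1)/t_k = (8*k**3 + 33*k**2 + 53*k + 34)/(8*k**3 + 9*k**2 + 11*k + 6).
Factor: A=1; B=1; C=k**3 + 9*k**2/8 + 11*k/8 + 3/4.
Solve (1)·f(k+1) − (1)·f(k) = k**3 + 9*k**2/8 + 11*k/8 + 3/4.
Degrees (0,0,3) ⇒ d ≤ 4.
Solving with deg f ≤ 4: f(k) = k*(2*k + 1)*(k**2 - k + 2)/8.
So s_k = (B(k−1)f/C)·t_k = (k*(2*k + 1)*(k**2 - k + 2)/(8*k**3 + 9*k**2 + 11*k + 6))·t_k = k*(2*k**3 - k**2 + 3*k + 2).
Check: Δs_k = 8*k**3 + 9*k**2 + 11*k + 6. ✓
Evaluate: s_(n+1) = 2*n**4 + 7*n**3 + 12*n**2 + 13*n + 6; subtract s_(2) = 40 ⇒ S(n) = 2*n**4 + 7*n**3 + 12*n**2 + 13*n - 34.

S(n) = 2*n**4 + 7*n**3 + 12*n**2 + 13*n - 34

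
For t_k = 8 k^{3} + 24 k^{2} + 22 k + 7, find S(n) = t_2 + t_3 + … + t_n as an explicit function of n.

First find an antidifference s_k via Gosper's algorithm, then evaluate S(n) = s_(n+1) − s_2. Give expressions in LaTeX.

Ratio r(k) = (8*k**3 + 48*k**2 + 94*k + 61)/(8*k**3 + 24*k**2 + 22*k + 7).
A = 1, B = 1, C = k**3 + 3*k**2 + 11*k/4 + 7/8.
Need (1)·f(k+1) − (1)·f(k) = k**3 + 3*k**2 + 11*k/4 + 7/8.
d = 4 from the (0,0,3) case.
Coefficient equations give f(k) = k**2*(2*k**2 + 4*k + 1)/8.
Certificate R = B(k−1)f/C = k**2*(2*k**2 + 4*k + 1)/(8*k**3 + 24*k**2 + 22*k + 7) gives s_k = k**2*(2*k**2 + 4*k + 1).
Δs = 8*k**3 + 24*k**2 + 22*k + 7, as required.
Evaluate: s_(n+1) = 2*n**4 + 12*n**3 + 25*n**2 + 22*n + 7; subtract s_(2) = 68 ⇒ S(n) = 2*n**4 + 12*n**3 + 25*n**2 + 22*n - 61.

S(n) = 2 n^{4} + 12 n^{3} + 25 n^{2} + 22 n - 61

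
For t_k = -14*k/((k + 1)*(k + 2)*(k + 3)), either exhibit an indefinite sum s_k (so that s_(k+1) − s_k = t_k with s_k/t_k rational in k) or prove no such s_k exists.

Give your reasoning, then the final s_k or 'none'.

The ratio is (k + 1)**2/(k*(k + 4)).
Factor: A=k + 1; B=k + 4; C=k.
f must satisfy (k + 1)·f(k+1) − (k + 3)·f(k) = k.
From deg A=1, deg B=1, deg C=1: d=2.
A polynomial solution: f(k) = k*(k - 1)/4.
R(k) = B(k−1)·f(k)/C(k) = (k - 1)*(k + 3)/4; s_k = R·t_k = 7*k*(1 - k)/(2*(k + 1)*(k + 2)).
Δs = -14*k/(k**3 + 6*k**2 + 11*k + 6), as required.

s_k = 7*k*(1 - k)/(2*(k + 1)*(k + 2))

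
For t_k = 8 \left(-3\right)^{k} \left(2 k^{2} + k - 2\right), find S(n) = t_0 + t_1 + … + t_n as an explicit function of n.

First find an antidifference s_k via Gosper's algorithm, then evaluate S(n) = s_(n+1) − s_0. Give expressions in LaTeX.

r(k) = 3*(-k - 2*(k + 1)**2 + 1)/(2*k**2 + k - 2) after simplifying.
Take A(k)=-3, B(k)=1, C(k)=k**2 + k/2 - 1.
Set up (-3)·f(k+1) − (1)·f(k) − (k**2 + k/2 - 1) = 0.
From deg A=0, deg B=0, deg C=2: d=2.
Match coefficients ⇒ f(k) = -(k**2 - k - 1)/4.
So s_k = (B(k−1)f/C)·t_k = (-(k**2 - k - 1)/(2*(2*k**2 + k - 2)))·t_k = 4*(-3)**k*(-k**2 + k + 1).
Verify: 8*(-3)**k*(2*k**2 + k - 2) matches t_k.
s_(n+1) = 12*(-3)**n*(n**2 + n - 1) and s_(0) = 4, so S(n) = 12*(-3)**n*n**2 + 12*(-3)**n*n - 12*(-3)**n - 4.

S(n) = 12 \left(-3\right)^{n} n^{2} + 12 \left(-3\right)^{n} n - 12 \left(-3\right)^{n} - 4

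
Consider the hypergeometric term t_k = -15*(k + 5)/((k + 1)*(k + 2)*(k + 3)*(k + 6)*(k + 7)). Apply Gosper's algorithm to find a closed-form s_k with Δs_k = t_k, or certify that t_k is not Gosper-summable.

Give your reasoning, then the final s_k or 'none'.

s_k = 5*k*(-k**2 - 9*k - 20)/(12*(k**3 + 9*k**2 + 20*k + 12))

t_(k+1)/t_k = (k + 1)*(k + 6)**2/((k + 4)*(k + 5)*(k + 8)).
A = k + 1, B = k + 8, C = k**3 + 14*k**2 + 65*k + 100.
Key eq: (k + 1)·f(k+1) = (k + 7)·f(k) + (k**3 + 14*k**2 + 65*k + 100).
From deg A=1, deg B=1, deg C=3: d=6.
Coefficient equations give f(k) = k*(k + 3)*(k + 4)**2*(k + 5)**2/36.
R(k) = B(k−1)·f(k)/C(k) = k*(k + 3)*(k + 4)*(k + 7)/36; s_k = R·t_k = 5*k*(-k**2 - 9*k - 20)/(12*(k**3 + 9*k**2 + 20*k + 12)).
Δs = 15*(-k - 5)/(k**5 + 19*k**4 + 131*k**3 + 401*k**2 + 540*k + 252), as required.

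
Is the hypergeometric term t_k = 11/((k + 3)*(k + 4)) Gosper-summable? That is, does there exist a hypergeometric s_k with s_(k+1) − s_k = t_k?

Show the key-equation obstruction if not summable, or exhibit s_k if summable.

Step 1: r(k) = (k + 3)/(k + 5).
Factor: A=k + 3; B=k + 5; C=1.
Solve (k + 3)·f(k+1) − (k + 4)·f(k) = 1.
d = 1 from the (1,1,0) case.
Match coefficients ⇒ f(k) = k/3.
Certificate R = B(k−1)f/C = k*(k + 4)/3 gives s_k = 11*k/(3*(k + 3)).
s_(k+1) − s_k = 11/(k**2 + 7*k + 12) = t_k.

Yes. s_k = 11*k/(3*(k + 3)).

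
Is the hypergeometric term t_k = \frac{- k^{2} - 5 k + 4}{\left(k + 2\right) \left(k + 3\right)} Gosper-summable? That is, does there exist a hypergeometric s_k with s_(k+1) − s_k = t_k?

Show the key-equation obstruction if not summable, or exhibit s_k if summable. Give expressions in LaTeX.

Yes. s_k = \frac{k \left(3 - k\right)}{k + 2}.

Compute t_(k+1)/t_k: get (k + 2)*(5*k + (k + 1)**2 + 1)/((k + 4)*(k**2 + 5*k - 4)).
A = k + 2, B = k + 4, C = k**2 + 5*k - 4.
Solve (k + 2)·f(k+1) − (k + 3)·f(k) = k**2 + 5*k - 4.
From deg A=1, deg B=1, deg C=2: d=2.
Solving with deg f ≤ 2: f(k) = k*(k - 3).
Get s_k = R·t_k = k*(3 - k)/(k + 2) with R(k) = B(k−1)f(k)/C(k) = k*(k - 3)*(k + 3)/(k**2 + 5*k - 4).
Verify: (-k**2 - 5*k + 4)/(k**2 + 5*k + 6) matches t_k.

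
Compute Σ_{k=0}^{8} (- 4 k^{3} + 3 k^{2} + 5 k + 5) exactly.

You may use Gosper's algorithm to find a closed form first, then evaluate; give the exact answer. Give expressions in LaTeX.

Σ = -4347

Step 1: r(k) = (4*k**3 + 9*k**2 + k - 9)/(4*k**3 - 3*k**2 - 5*k - 5).
Take A(k)=1, B(k)=1, C(k)=k**3 - 3*k**2/4 - 5*k/4 - 5/4.
Need (1)·f(k+1) − (1)·f(k) = k**3 - 3*k**2/4 - 5*k/4 - 5/4.
d = 4 from the (0,0,3) case.
Solving with deg f ≤ 4: f(k) = k*(k**3 - 3*k**2 - 3)/4.
So s_k = (B(k−1)f/C)·t_k = (k*(k**3 - 3*k**2 - 3)/(4*k**3 - 3*k**2 - 5*k - 5))·t_k = k*(-k**3 + 3*k**2 + 3).
s_(k+1) − s_k = -4*k**3 + 3*k**2 + 5*k + 5 = t_k.
Telescoping: Σ = s_(9) − s_(0) = -4347 − (0) = -4347.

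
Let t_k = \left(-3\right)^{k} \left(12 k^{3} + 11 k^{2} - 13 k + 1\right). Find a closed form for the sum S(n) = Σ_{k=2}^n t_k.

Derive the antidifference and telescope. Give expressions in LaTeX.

S(n) = 9 \left(-3\right)^{n} n^{3} + 15 \left(-3\right)^{n} n^{2} - 9 \left(-3\right)^{n} n - 3 \left(-3\right)^{n} + 36

r(k) = 3*(-12*k**3 - 47*k**2 - 45*k - 11)/(12*k**3 + 11*k**2 - 13*k + 1) after simplifying.
Normal form (A,B,C) = (-3, 1, k**3 + 11*k**2/12 - 13*k/12 + 1/12).
Set up (-3)·f(k+1) − (1)·f(k) − (k**3 + 11*k**2/12 - 13*k/12 + 1/12) = 0.
Degrees (0,0,3) ⇒ d ≤ 3.
Coefficient equations give f(k) = -(3*k**3 - 4*k**2 - 4*k + 4)/12.
So s_k = (B(k−1)f/C)·t_k = (-(3*k**3 - 4*k**2 - 4*k + 4)/((12*k - 1)*(k**2 + k - 1)))·t_k = (-3)**k*(-3*k**3 + 4*k**2 + 4*k - 4).
Verify: (-3)**k*(12*k**3 + 11*k**2 - 13*k + 1) matches t_k.
Telescope: S(n) = s_(n+1) − s_(2) = (-3)**(n + 1)*(-3*n**3 - 5*n**2 + 3*n + 1) − (-36) = 9*(-3)**n*n**3 + 15*(-3)**n*n**2 - 9*(-3)**n*n - 3*(-3)**n + 36.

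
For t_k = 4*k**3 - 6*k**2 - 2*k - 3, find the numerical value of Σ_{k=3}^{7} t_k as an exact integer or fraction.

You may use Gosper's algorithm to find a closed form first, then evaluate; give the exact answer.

Ratio r(k) = (4*k**3 + 6*k**2 - 2*k - 7)/(4*k**3 - 6*k**2 - 2*k - 3).
Normal form (A,B,C) = (1, 1, k**3 - 3*k**2/2 - k/2 - 3/4).
Key eq: (1)·f(k+1) = (1)·f(k) + (k**3 - 3*k**2/2 - k/2 - 3/4).
d = 4 from the (0,0,3) case.
Solve for f: f(k) = k*(k**3 - 4*k**2 + 3*k - 3)/4 (degree 4 ≤ 4).
Then R = B(k−1)f/C = k*(k**3 - 4*k**2 + 3*k - 3)/(4*k**3 - 6*k**2 - 2*k - 3), so s_k = R(k)·t_k = k*(k**3 - 4*k**2 + 3*k - 3).
Check: Δs_k = 4*k**3 - 6*k**2 - 2*k - 3. ✓
Σ_(k=3)^(7) t_k = s_(8) − s_(3) = 2216 − (-9) = 2225.

Σ = 2225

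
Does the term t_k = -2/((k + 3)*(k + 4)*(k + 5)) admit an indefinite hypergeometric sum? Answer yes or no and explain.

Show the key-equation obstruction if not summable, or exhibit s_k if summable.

Ratio r(k) = (k + 3)/(k + 6).
A = k + 3, B = k + 6, C = 1.
Solve (k + 3)·f(k+1) − (k + 5)·f(k) = 1.
Degrees (1,1,0) ⇒ d ≤ 2.
Solving with deg f ≤ 2: f(k) = k*(k + 7)/24.
So s_k = (B(k−1)f/C)·t_k = (k*(k + 5)*(k + 7)/24)·t_k = k*(-k - 7)/(12*(k + 3)*(k + 4)).
Δs = -2/(k**3 + 12*k**2 + 47*k + 60), as required.

Yes. s_k = k*(-k - 7)/(12*(k + 3)*(k + 4)).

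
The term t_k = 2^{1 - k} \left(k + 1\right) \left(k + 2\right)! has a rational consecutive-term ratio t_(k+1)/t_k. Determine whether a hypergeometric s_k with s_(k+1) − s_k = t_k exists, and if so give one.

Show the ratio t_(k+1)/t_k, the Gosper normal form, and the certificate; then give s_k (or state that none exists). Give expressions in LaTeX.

s_k = 2^{2 - k} \left(k + 2\right)!

Ratio r(k) = (k + 2)*(k + 3)/(2*(k + 1)).
Gosper form: A/B · C(k+1)/C(k) with A=k/2 + 3/2, B=1, C=k + 1.
Need (k/2 + 3/2)·f(k+1) − (1)·f(k) = k + 1.
From deg A=1, deg B=0, deg C=1: d=0.
Coefficient equations give f(k) = 2.
Then R = B(k−1)f/C = 2/(k + 1), so s_k = R(k)·t_k = 2**(2 - k)*factorial(k + 2).
Δs = 2**(1 - k)*(k + 1)*factorial(k + 2), as required.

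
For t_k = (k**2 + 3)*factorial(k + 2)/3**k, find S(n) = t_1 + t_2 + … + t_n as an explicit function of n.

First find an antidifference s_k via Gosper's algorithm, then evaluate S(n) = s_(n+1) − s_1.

S(n) = n*factorial(n + 3)/3**n

Step 1: r(k) = (k + 3)*((k + 1)**2 + 3)/(3*(k**2 + 3)).
Gosper form: A/B · C(k+1)/C(k) with A=k/3 + 1, B=1, C=k**2 + 3.
Set up (k/3 + 1)·f(k+1) − (1)·f(k) − (k**2 + 3) = 0.
Degrees (1,0,2) ⇒ d ≤ 1.
Match coefficients ⇒ f(k) = 3*(k - 1).
Certificate R = B(k−1)f/C = 3*(k - 1)/(k**2 + 3) gives s_k = 3**(1 - k)*(k - 1)*factorial(k + 2).
Verify: (k**2 + 3)*factorial(k + 2)/3**k matches t_k.
s_(n+1) = n*factorial(n + 3)/3**n and s_(1) = 0, so S(n) = n*factorial(n + 3)/3**n.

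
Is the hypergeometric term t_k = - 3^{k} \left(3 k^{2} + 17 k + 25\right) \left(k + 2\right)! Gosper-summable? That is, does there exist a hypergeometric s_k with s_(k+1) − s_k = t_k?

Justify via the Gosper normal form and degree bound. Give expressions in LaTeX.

r(k) = 3*(3*k**3 + 32*k**2 + 114*k + 135)/(3*k**2 + 17*k + 25) after simplifying.
Gosper form: A/B · C(k+1)/C(k) with A=3*k + 9, B=1, C=k**2 + 17*k/3 + 25/3.
f must satisfy (3*k + 9)·f(k+1) − (1)·f(k) = k**2 + 17*k/3 + 25/3.
d = 1 from the (1,0,2) case.
Match coefficients ⇒ f(k) = (k + 2)/3.
So s_k = (B(k−1)f/C)·t_k = ((k + 2)/(3*k**2 + 17*k + 25))·t_k = -3**k*(k + 2)*factorial(k + 2).
Check: Δs_k = -3**k*(3*k**2 + 17*k + 25)*factorial(k + 2). ✓

Yes. s_k = - 3^{k} \left(k + 2\right) \left(k + 2\right)!.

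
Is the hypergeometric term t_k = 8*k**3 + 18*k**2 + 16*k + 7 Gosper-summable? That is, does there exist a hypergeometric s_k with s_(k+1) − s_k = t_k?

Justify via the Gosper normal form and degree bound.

Yes. s_k = k*(2*k**3 + 2*k**2 + k + 2).

t_(k+1)/t_k = (8*k**3 + 42*k**2 + 76*k + 49)/(8*k**3 + 18*k**2 + 16*k + 7).
Take A(k)=1, B(k)=1, C(k)=k**3 + 9*k**2/4 + 2*k + 7/8.
f must satisfy (1)·f(k+1) − (1)·f(k) = k**3 + 9*k**2/4 + 2*k + 7/8.
d = 4 from the (0,0,3) case.
Coefficient equations give f(k) = k*(2*k**3 + 2*k**2 + k + 2)/8.
So s_k = (B(k−1)f/C)·t_k = (k*(2*k**3 + 2*k**2 + k + 2)/(8*k**3 + 18*k**2 + 16*k + 7))·t_k = k*(2*k**3 + 2*k**2 + k + 2).
s_(k+1) − s_k = 8*k**3 + 18*k**2 + 16*k + 7 = t_k.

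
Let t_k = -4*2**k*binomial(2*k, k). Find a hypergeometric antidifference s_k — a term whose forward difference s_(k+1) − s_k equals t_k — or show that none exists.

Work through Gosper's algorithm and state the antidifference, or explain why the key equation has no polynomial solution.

not Gosper-summable; s_k does not exist

Ratio r(k) = 4*(2*k + 1)/(k + 1).
So A=8*k + 4 and B=k + 1, with C=1.
f must satisfy (8*k + 4)·f(k+1) − (k)·f(k) = 1.
Bound: deg f ≤ -1.
deg f ≤ -1 is impossible — no certificate.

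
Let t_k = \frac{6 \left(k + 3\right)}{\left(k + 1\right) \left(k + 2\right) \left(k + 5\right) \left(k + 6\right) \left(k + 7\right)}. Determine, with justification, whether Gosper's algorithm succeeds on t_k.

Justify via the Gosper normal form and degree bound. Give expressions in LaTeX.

Yes. s_k = \frac{k \left(k^{2} + 12 k + 41\right)}{15 \left(k^{3} + 12 k^{2} + 41 k + 30\right)}.

Ratio r(k) = (k + 1)*(k + 4)*(k + 5)/((k + 3)**2*(k + 8)).
Normal form (A,B,C) = (k + 1, k + 8, k**3 + 10*k**2 + 33*k + 36).
Key eq: (k + 1)·f(k+1) = (k + 7)·f(k) + (k**3 + 10*k**2 + 33*k + 36).
deg f ≤ 6 (via 1,1,3).
Match coefficients ⇒ f(k) = k*(k + 2)*(k + 3)*(k + 4)*(k**2 + 12*k + 41)/90.
Then R = B(k−1)f/C = k*(k + 2)*(k + 7)*(k**2 + 12*k + 41)/(90*(k + 3)), so s_k = R(k)·t_k = k*(k**2 + 12*k + 41)/(15*(k**3 + 12*k**2 + 41*k + 30)).
Check: Δs_k = 6*(k + 3)/(k**5 + 21*k**4 + 163*k**3 + 567*k**2 + 844*k + 420). ✓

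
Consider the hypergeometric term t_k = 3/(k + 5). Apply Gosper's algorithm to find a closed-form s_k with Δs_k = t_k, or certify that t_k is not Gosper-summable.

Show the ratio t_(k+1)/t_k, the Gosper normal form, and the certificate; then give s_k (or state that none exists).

t_(k+1)/t_k = (k + 5)/(k + 6).
Normal form (A,B,C) = (k + 5, k + 6, 1).
Set up (k + 5)·f(k+1) − (k + 5)·f(k) − (1) = 0.
From deg A=1, deg B=1, deg C=0: d=0.
Write f(k) = c0. Then LHS − RHS = -1, requiring -1 = 0: contradictory. No certificate.

no hypergeometric antidifference exists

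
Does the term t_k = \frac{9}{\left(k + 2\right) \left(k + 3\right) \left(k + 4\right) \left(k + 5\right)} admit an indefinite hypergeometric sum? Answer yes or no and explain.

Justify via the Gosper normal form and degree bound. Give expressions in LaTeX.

Ratio r(k) = (k + 2)/(k + 6).
Take A(k)=k + 2, B(k)=k + 6, C(k)=1.
Key eq: (k + 2)·f(k+1) = (k + 5)·f(k) + (1).
deg f ≤ 3 (via 1,1,0).
A polynomial solution: f(k) = k*(k**2 + 9*k + 26)/72.
So s_k = (B(k−1)f/C)·t_k = (k*(k + 5)*(k**2 + 9*k + 26)/72)·t_k = k*(k**2 + 9*k + 26)/(8*(k + 2)*(k + 3)*(k + 4)).
s_(k+1) − s_k = 9/(k**4 + 14*k**3 + 71*k**2 + 154*k + 120) = t_k.

Yes. s_k = \frac{k \left(k^{2} + 9 k + 26\right)}{8 \left(k + 2\right) \left(k + 3\right) \left(k + 4\right)}.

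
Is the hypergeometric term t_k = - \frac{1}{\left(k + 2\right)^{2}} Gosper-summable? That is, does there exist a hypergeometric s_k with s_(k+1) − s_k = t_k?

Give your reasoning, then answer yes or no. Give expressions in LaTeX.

No; the coefficient equations for f are inconsistent.

Step 1: r(k) = (k + 2)**2/(k + 3)**2.
Take A(k)=k**2 + 4*k + 4, B(k)=k**2 + 6*k + 9, C(k)=1.
f must satisfy (k**2 + 4*k + 4)·f(k+1) − (k**2 + 4*k + 4)·f(k) = 1.
d = 0 from the (2,2,0) case.
Generic f = c0 gives residual -1; -1 = 0 cannot hold, so t_k is not Gosper-summable.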